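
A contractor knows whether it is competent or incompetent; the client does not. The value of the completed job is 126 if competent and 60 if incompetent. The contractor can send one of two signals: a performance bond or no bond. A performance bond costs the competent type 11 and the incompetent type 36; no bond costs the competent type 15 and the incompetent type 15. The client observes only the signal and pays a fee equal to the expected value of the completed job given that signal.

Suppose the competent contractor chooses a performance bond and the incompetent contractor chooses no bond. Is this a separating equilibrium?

No

If types separate, bond earns payment 126 and no bond earns 60.
Competent: bond gives 126 − 11 = 115; no bond gives 60 − 15 = 45. No deviation. ✓
Incompetent: no bond gives 60 − 15 = 45; bond gives 126 − 36 = 90. Would deviate. ✗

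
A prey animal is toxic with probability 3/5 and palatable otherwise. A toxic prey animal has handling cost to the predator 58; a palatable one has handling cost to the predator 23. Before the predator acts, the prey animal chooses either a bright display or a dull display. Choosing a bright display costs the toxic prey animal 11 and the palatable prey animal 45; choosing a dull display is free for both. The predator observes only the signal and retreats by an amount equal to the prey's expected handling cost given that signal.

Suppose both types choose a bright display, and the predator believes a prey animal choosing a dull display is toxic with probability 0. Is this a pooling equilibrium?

No

At the pooled signal (bright display) the predator holds the prior 3/5 and pays 3/5·58 + 2/5·23 = 44. Off-path (dull display) belief 0 gives 0·58 + 1·23 = 23.
Toxic: bright display gives 44 − 11 = 33; dull display gives 23 − 0 = 23. Stays. ✓
Palatable: bright display gives 44 − 45 = -1; dull display gives 23 − 0 = 23. Deviates. ✗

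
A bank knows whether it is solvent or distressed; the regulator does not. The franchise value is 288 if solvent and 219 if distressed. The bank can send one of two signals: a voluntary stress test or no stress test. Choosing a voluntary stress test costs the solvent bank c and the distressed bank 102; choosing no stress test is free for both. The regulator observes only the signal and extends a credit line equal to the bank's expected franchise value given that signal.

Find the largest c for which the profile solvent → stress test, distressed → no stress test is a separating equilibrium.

69

Under separation: stress test → solvent (pays 288); no stress test → distressed (pays 219).
Distressed: 219 − 0 = 219 ≥ 288 − 102 = 186. Holds regardless of c. ✓
Solvent: 288 − c ≥ 219 − 0, so c ≤ 288 − 219 = 69.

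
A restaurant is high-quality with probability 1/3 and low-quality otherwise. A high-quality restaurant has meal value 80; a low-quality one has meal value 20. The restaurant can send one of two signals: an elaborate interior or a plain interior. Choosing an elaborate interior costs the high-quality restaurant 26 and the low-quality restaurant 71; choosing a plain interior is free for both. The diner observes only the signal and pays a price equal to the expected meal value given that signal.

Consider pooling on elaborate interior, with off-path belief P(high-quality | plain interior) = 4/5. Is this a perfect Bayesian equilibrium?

At the pooled signal (elaborate interior) the diner holds the prior 1/3 and pays 1/3·80 + 2/3·20 = 40. Off-path (plain interior) belief 4/5 gives 4/5·80 + 1/5·20 = 68.
High-quality: elaborate interior gives 40 − 26 = 14; plain interior gives 68 − 0 = 68. Deviates. ✗
Low-quality: elaborate interior gives 40 − 71 = -31; plain interior gives 68 − 0 = 68. Deviates. ✗

No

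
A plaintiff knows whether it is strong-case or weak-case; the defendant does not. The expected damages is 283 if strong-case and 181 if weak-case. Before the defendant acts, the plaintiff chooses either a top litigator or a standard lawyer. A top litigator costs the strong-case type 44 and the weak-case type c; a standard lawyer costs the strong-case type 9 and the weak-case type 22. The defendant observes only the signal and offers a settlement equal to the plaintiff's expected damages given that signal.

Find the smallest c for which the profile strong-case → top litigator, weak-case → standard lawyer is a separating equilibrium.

124

Under separation: top litigator → strong-case (pays 283); standard lawyer → weak-case (pays 181).
Strong-case: 283 − 44 = 239 ≥ 181 − 9 = 172. Holds regardless of c. ✓
Weak-case: 181 − 22 ≥ 283 − c, so c ≥ 283 − 159 = 124.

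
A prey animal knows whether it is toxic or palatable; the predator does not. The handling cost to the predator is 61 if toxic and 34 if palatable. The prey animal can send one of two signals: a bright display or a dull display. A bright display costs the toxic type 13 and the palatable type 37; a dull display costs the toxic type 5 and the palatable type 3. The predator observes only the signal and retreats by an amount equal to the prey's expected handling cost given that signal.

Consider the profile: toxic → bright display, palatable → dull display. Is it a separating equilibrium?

Yes

If types separate, bright display earns payment 61 and dull display earns 34.
Toxic: bright display gives 61 − 13 = 48; dull display gives 34 − 5 = 29. No deviation. ✓
Palatable: dull display gives 34 − 3 = 31; bright display gives 61 − 37 = 24. No deviation. ✓
Both incentive constraints hold.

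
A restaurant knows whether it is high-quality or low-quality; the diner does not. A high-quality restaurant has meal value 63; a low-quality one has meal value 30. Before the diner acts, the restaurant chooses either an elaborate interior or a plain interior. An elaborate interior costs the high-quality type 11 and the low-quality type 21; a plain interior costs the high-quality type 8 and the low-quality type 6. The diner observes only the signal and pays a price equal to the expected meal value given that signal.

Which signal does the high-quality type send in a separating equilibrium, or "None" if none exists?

None

Try high-quality → elaborate interior, low-quality → plain interior:
  If types separate, elaborate interior earns payment 63 and plain interior earns 30.
  High-quality: elaborate interior gives 63 − 11 = 52; plain interior gives 30 − 8 = 22. No deviation. ✓
  Low-quality: plain interior gives 30 − 6 = 24; elaborate interior gives 63 − 21 = 42. Would deviate. ✗
Try high-quality → plain interior, low-quality → elaborate interior:
  If types separate, plain interior earns payment 63 and elaborate interior earns 30.
  High-quality: plain interior gives 63 − 8 = 55; elaborate interior gives 30 − 11 = 19. No deviation. ✓
  Low-quality: elaborate interior gives 30 − 21 = 9; plain interior gives 63 − 6 = 57. Would deviate. ✗
Neither assignment is incentive-compatible.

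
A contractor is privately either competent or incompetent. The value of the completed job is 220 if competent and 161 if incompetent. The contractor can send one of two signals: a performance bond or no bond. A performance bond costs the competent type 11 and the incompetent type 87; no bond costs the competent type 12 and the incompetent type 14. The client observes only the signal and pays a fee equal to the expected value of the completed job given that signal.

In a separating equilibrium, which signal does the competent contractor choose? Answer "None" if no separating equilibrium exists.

Try competent → bond, incompetent → no bond:
  Under separation the client infers type exactly: bond → competent (pays 220), no bond → incompetent (pays 161).
  Competent: bond gives 220 − 11 = 209; no bond gives 161 − 12 = 149. No deviation. ✓
  Incompetent: no bond gives 161 − 14 = 147; bond gives 220 − 87 = 133. No deviation. ✓
Both hold — the competent type sends bond.

bond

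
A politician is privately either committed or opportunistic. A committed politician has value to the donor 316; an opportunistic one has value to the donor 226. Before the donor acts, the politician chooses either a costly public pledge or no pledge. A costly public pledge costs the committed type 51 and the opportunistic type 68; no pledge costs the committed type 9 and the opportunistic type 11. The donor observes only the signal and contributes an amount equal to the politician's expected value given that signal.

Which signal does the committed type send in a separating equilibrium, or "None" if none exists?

Try committed → pledge, opportunistic → no pledge:
  Under separation the donor infers type exactly: pledge → committed (pays 316), no pledge → opportunistic (pays 226).
  Committed: pledge gives 316 − 51 = 265; no pledge gives 226 − 9 = 217. No deviation. ✓
  Opportunistic: no pledge gives 226 − 11 = 215; pledge gives 316 − 68 = 248. Would deviate. ✗
Try committed → no pledge, opportunistic → pledge:
  Under separation the donor infers type exactly: no pledge → committed (pays 316), pledge → opportunistic (pays 226).
  Committed: no pledge gives 316 − 9 = 307; pledge gives 226 − 51 = 175. No deviation. ✓
  Opportunistic: pledge gives 226 − 68 = 158; no pledge gives 316 − 11 = 305. Would deviate. ✗
Neither assignment is incentive-compatible.

None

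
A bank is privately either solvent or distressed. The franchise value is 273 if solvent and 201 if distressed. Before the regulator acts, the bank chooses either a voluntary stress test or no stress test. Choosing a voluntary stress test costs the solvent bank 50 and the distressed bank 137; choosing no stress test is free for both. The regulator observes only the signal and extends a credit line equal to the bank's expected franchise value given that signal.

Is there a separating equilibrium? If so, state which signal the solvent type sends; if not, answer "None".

stress test

Try solvent → stress test, distressed → no stress test:
  If types separate, stress test earns payment 273 and no stress test earns 201.
  Solvent: stress test gives 273 − 50 = 223; no stress test gives 201 − 0 = 201. No deviation. ✓
  Distressed: no stress test gives 201 − 0 = 201; stress test gives 273 − 137 = 136. No deviation. ✓
Both hold — the solvent type sends stress test.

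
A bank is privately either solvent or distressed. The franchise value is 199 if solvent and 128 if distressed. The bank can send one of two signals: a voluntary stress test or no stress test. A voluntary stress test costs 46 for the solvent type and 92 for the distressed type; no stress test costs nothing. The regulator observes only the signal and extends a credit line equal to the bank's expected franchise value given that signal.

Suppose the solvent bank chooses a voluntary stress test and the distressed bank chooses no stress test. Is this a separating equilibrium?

Yes

If types separate, stress test earns payment 199 and no stress test earns 128.
Solvent: stress test gives 199 − 46 = 153; no stress test gives 128 − 0 = 128. No deviation. ✓
Distressed: no stress test gives 128 − 0 = 128; stress test gives 199 − 92 = 107. No deviation. ✓
Neither type gains from mimicking the other.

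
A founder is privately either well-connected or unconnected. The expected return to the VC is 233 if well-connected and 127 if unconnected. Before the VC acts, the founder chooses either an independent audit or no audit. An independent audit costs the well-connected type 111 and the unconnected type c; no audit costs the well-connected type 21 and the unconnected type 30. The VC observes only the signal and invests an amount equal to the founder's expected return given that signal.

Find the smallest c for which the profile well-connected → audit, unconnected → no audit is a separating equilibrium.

136

Under separation: audit → well-connected (pays 233); no audit → unconnected (pays 127).
Well-connected: 233 − 111 = 122 ≥ 127 − 21 = 106. Holds regardless of c. ✓
Unconnected: 127 − 30 ≥ 233 − c, so c ≥ 233 − 97 = 136.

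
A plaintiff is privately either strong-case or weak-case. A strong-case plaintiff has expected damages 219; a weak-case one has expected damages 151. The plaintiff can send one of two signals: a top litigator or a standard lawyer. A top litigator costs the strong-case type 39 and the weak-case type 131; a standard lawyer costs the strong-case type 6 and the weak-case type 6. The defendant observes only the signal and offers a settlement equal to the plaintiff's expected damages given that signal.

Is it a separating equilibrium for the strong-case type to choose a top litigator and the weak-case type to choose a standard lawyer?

If types separate, top litigator earns payment 219 and standard lawyer earns 151.
Strong-case: top litigator gives 219 − 39 = 180; standard lawyer gives 151 − 6 = 145. No deviation. ✓
Weak-case: standard lawyer gives 151 − 6 = 145; top litigator gives 219 − 131 = 88. No deviation. ✓
Neither type gains from mimicking the other.

Yes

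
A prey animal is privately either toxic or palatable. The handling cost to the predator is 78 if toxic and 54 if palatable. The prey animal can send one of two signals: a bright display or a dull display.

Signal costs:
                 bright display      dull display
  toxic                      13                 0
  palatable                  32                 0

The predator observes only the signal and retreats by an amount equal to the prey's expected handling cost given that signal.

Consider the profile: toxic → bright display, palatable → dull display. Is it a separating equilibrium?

Yes

If types separate, bright display earns payment 78 and dull display earns 54.
Toxic: bright display gives 78 − 13 = 65; dull display gives 54 − 0 = 54. No deviation. ✓
Palatable: dull display gives 54 − 0 = 54; bright display gives 78 − 32 = 46. No deviation. ✓
Both incentive constraints hold.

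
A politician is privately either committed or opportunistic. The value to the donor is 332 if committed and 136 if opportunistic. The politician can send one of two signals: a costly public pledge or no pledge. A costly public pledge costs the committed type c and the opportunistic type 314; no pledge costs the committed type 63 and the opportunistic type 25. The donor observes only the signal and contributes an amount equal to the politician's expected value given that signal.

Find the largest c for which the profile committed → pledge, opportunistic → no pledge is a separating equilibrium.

Under separation: pledge → committed (pays 332); no pledge → opportunistic (pays 136).
Opportunistic: 136 − 25 = 111 ≥ 332 − 314 = 18. Holds regardless of c. ✓
Committed: 332 − c ≥ 136 − 63, so c ≤ 332 − 73 = 259.

259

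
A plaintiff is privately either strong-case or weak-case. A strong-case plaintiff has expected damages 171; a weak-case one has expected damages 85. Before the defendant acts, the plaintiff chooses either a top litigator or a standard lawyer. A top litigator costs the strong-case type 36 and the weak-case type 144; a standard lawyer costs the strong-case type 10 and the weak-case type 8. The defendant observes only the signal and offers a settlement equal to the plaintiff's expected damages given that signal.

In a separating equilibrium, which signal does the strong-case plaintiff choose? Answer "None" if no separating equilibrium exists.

top litigator

Try strong-case → top litigator, weak-case → standard lawyer:
  Under separation the defendant infers type exactly: top litigator → strong-case (pays 171), standard lawyer → weak-case (pays 85).
  Strong-case: top litigator gives 171 − 36 = 135; standard lawyer gives 85 − 10 = 75. No deviation. ✓
  Weak-case: standard lawyer gives 85 − 8 = 77; top litigator gives 171 − 144 = 27. No deviation. ✓
Both hold — the strong-case type sends top litigator.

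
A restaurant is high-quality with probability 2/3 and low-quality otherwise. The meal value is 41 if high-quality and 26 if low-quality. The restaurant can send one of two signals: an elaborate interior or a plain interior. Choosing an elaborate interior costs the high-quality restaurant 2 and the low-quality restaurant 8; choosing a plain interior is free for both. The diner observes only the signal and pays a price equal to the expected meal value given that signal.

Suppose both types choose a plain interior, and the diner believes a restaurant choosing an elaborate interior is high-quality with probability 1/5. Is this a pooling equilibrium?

Yes

At the pooled signal (plain interior) the diner holds the prior 2/3 and pays 2/3·41 + 1/3·26 = 36. Off-path (elaborate interior) belief 1/5 gives 1/5·41 + 4/5·26 = 29.
High-quality: plain interior gives 36 − 0 = 36; elaborate interior gives 29 − 2 = 27. Stays. ✓
Low-quality: plain interior gives 36 − 0 = 36; elaborate interior gives 29 − 8 = 21. Stays. ✓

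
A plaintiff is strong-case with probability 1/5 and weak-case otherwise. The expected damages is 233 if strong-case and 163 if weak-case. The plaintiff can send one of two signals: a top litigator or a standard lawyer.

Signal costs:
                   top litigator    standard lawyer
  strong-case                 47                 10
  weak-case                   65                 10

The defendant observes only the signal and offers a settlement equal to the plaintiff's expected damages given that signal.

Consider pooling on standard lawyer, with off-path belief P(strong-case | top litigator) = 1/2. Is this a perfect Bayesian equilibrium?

Yes

On the equilibrium path (standard lawyer) the defendant holds the prior 1/5 and pays 1/5·233 + 4/5·163 = 177. Off-path (top litigator) belief 1/2 gives 1/2·233 + 1/2·163 = 198.
Strong-case: standard lawyer gives 177 − 10 = 167; top litigator gives 198 − 47 = 151. Stays. ✓
Weak-case: standard lawyer gives 177 − 10 = 167; top litigator gives 198 − 65 = 133. Stays. ✓
Beliefs are Bayes-consistent on-path and both types best-respond.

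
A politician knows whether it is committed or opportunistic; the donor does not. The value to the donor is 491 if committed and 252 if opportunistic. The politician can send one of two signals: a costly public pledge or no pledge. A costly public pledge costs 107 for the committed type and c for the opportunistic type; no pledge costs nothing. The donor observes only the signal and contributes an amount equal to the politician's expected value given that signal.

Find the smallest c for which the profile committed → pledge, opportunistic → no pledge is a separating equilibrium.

Under separation: pledge → committed (pays 491); no pledge → opportunistic (pays 252).
Committed: 491 − 107 = 384 ≥ 252 − 0 = 252. Holds regardless of c. ✓
Opportunistic: 252 − 0 ≥ 491 − c, so c ≥ 491 − 252 = 239.

239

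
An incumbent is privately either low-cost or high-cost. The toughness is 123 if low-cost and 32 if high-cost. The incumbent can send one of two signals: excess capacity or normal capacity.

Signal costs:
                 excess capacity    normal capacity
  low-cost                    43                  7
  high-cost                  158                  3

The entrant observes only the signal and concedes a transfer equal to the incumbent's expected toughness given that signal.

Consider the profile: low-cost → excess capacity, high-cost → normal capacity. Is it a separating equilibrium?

If types separate, excess capacity earns payment 123 and normal capacity earns 32.
Low-cost: excess capacity gives 123 − 43 = 80; normal capacity gives 32 − 7 = 25. No deviation. ✓
High-cost: normal capacity gives 32 − 3 = 29; excess capacity gives 123 − 158 = -35. No deviation. ✓
Both incentive constraints hold.

Yes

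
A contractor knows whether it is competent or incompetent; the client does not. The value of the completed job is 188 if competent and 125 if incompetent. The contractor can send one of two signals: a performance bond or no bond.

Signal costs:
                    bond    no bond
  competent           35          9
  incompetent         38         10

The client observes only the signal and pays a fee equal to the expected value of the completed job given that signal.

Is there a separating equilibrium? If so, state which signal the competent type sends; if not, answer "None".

Try competent → bond, incompetent → no bond:
  If types separate, bond earns payment 188 and no bond earns 125.
  Competent: bond gives 188 − 35 = 153; no bond gives 125 − 9 = 116. No deviation. ✓
  Incompetent: no bond gives 125 − 10 = 115; bond gives 188 − 38 = 150. Would deviate. ✗
Try competent → no bond, incompetent → bond:
  If types separate, no bond earns payment 188 and bond earns 125.
  Competent: no bond gives 188 − 9 = 179; bond gives 125 − 35 = 90. No deviation. ✓
  Incompetent: bond gives 125 − 38 = 87; no bond gives 188 − 10 = 178. Would deviate. ✗
Neither assignment is incentive-compatible.

None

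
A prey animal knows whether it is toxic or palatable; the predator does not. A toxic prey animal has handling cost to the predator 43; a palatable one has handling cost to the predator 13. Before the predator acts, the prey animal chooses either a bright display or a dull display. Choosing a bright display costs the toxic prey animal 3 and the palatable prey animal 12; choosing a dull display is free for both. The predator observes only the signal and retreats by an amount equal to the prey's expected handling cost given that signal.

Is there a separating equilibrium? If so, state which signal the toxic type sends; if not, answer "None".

Try toxic → bright display, palatable → dull display:
  If types separate, bright display earns payment 43 and dull display earns 13.
  Toxic: bright display gives 43 − 3 = 40; dull display gives 13 − 0 = 13. No deviation. ✓
  Palatable: dull display gives 13 − 0 = 13; bright display gives 43 − 12 = 31. Would deviate. ✗
Try toxic → dull display, palatable → bright display:
  If types separate, dull display earns payment 43 and bright display earns 13.
  Toxic: dull display gives 43 − 0 = 43; bright display gives 13 − 3 = 10. No deviation. ✓
  Palatable: bright display gives 13 − 12 = 1; dull display gives 43 − 0 = 43. Would deviate. ✗
Neither assignment is incentive-compatible.

None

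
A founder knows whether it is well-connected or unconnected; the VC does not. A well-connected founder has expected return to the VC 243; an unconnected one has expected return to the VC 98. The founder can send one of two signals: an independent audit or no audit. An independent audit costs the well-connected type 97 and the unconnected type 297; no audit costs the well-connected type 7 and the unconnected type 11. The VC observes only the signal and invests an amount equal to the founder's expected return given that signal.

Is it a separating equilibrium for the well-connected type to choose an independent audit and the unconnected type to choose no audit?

Under separation the VC infers type exactly: audit → well-connected (pays 243), no audit → unconnected (pays 98).
Well-connected: audit gives 243 − 97 = 146; no audit gives 98 − 7 = 91. No deviation. ✓
Unconnected: no audit gives 98 − 11 = 87; audit gives 243 − 297 = -54. No deviation. ✓
Both incentive constraints hold.

Yes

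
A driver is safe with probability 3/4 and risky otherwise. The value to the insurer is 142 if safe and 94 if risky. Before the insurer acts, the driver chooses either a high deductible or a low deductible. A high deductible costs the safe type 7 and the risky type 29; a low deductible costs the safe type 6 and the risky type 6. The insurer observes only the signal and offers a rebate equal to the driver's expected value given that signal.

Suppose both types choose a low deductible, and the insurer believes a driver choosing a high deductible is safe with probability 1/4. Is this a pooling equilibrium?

Yes

On the equilibrium path (low deductible) the insurer holds the prior 3/4 and pays 3/4·142 + 1/4·94 = 130. Off-path (high deductible) belief 1/4 gives 1/4·142 + 3/4·94 = 106.
Safe: low deductible gives 130 − 6 = 124; high deductible gives 106 − 7 = 99. Stays. ✓
Risky: low deductible gives 130 − 6 = 124; high deductible gives 106 − 29 = 77. Stays. ✓
Beliefs are Bayes-consistent on-path and both types best-respond.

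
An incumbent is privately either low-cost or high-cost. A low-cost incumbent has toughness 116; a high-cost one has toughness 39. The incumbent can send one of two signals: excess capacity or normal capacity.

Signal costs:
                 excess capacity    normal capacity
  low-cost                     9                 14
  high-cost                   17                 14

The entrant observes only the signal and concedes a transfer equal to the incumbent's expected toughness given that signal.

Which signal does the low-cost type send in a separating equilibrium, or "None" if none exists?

Try low-cost → excess capacity, high-cost → normal capacity:
  Under separation the entrant infers type exactly: excess capacity → low-cost (pays 116), normal capacity → high-cost (pays 39).
  Low-cost: excess capacity gives 116 − 9 = 107; normal capacity gives 39 − 14 = 25. No deviation. ✓
  High-cost: normal capacity gives 39 − 14 = 25; excess capacity gives 116 − 17 = 99. Would deviate. ✗
Try low-cost → normal capacity, high-cost → excess capacity:
  Under separation the entrant infers type exactly: normal capacity → low-cost (pays 116), excess capacity → high-cost (pays 39).
  Low-cost: normal capacity gives 116 − 14 = 102; excess capacity gives 39 − 9 = 30. No deviation. ✓
  High-cost: excess capacity gives 39 − 17 = 22; normal capacity gives 116 − 14 = 102. Would deviate. ✗
Neither assignment is incentive-compatible.

None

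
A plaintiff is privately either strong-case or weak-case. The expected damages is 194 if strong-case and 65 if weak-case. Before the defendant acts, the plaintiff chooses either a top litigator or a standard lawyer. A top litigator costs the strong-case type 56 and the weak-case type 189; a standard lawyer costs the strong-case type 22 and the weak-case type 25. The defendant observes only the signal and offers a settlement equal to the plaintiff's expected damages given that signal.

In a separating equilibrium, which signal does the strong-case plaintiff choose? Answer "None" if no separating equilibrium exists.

top litigator

Try strong-case → top litigator, weak-case → standard lawyer:
  If types separate, top litigator earns payment 194 and standard lawyer earns 65.
  Strong-case: top litigator gives 194 − 56 = 138; standard lawyer gives 65 − 22 = 43. No deviation. ✓
  Weak-case: standard lawyer gives 65 − 25 = 40; top litigator gives 194 − 189 = 5. No deviation. ✓
Both hold — the strong-case type sends top litigator.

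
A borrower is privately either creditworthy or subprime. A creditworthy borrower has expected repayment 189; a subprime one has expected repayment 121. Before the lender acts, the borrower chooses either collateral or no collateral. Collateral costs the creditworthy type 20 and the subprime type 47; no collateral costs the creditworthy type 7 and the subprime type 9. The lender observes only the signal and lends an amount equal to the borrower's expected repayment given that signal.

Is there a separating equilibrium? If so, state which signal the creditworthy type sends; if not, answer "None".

Try creditworthy → collateral, subprime → no collateral:
  Under separation the lender infers type exactly: collateral → creditworthy (pays 189), no collateral → subprime (pays 121).
  Creditworthy: collateral gives 189 − 20 = 169; no collateral gives 121 − 7 = 114. No deviation. ✓
  Subprime: no collateral gives 121 − 9 = 112; collateral gives 189 − 47 = 142. Would deviate. ✗
Try creditworthy → no collateral, subprime → collateral:
  Under separation the lender infers type exactly: no collateral → creditworthy (pays 189), collateral → subprime (pays 121).
  Creditworthy: no collateral gives 189 − 7 = 182; collateral gives 121 − 20 = 101. No deviation. ✓
  Subprime: collateral gives 121 − 47 = 74; no collateral gives 189 − 9 = 180. Would deviate. ✗
Neither assignment is incentive-compatible.

None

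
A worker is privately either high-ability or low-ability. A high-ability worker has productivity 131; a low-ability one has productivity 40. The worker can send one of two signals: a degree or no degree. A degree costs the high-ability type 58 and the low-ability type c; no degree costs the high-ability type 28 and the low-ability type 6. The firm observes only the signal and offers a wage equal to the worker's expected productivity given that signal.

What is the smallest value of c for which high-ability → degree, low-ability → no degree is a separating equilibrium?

97

Under separation: degree → high-ability (pays 131); no degree → low-ability (pays 40).
High-ability: 131 − 58 = 73 ≥ 40 − 28 = 12. Holds regardless of c. ✓
Low-ability: 40 − 6 ≥ 131 − c, so c ≥ 131 − 34 = 97.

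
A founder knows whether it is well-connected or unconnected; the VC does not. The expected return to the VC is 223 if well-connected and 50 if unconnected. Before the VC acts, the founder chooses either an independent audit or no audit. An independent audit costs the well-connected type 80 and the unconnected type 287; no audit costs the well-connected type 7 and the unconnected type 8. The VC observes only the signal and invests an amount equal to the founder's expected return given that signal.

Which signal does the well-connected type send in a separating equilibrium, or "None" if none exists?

audit

Try well-connected → audit, unconnected → no audit:
  If types separate, audit earns payment 223 and no audit earns 50.
  Well-connected: audit gives 223 − 80 = 143; no audit gives 50 − 7 = 43. No deviation. ✓
  Unconnected: no audit gives 50 − 8 = 42; audit gives 223 − 287 = -64. No deviation. ✓
Both hold — the well-connected type sends audit.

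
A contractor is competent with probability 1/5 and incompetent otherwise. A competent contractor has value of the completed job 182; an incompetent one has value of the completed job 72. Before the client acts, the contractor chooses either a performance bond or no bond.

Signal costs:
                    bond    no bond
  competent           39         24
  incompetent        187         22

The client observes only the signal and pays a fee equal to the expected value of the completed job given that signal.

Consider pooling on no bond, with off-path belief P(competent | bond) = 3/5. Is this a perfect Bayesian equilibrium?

On the equilibrium path (no bond) the client holds the prior 1/5 and pays 1/5·182 + 4/5·72 = 94. Off-path (bond) belief 3/5 gives 3/5·182 + 2/5·72 = 138.
Competent: no bond gives 94 − 24 = 70; bond gives 138 − 39 = 99. Deviates. ✗
Incompetent: no bond gives 94 − 22 = 72; bond gives 138 − 187 = -49. Stays. ✓

No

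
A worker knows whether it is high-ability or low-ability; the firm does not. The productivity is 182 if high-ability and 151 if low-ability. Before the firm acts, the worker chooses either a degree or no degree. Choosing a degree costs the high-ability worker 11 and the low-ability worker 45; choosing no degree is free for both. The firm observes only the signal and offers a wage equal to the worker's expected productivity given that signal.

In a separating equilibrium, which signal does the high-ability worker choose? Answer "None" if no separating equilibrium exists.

degree

Try high-ability → degree, low-ability → no degree:
  If types separate, degree earns payment 182 and no degree earns 151.
  High-ability: degree gives 182 − 11 = 171; no degree gives 151 − 0 = 151. No deviation. ✓
  Low-ability: no degree gives 151 − 0 = 151; degree gives 182 − 45 = 137. No deviation. ✓
Both hold — the high-ability type sends degree.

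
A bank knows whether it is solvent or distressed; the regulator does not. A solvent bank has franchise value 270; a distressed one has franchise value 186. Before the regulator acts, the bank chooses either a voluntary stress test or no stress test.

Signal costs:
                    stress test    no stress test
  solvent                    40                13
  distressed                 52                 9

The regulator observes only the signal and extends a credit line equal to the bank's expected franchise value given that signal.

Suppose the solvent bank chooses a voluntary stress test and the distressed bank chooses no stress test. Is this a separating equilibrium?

If types separate, stress test earns payment 270 and no stress test earns 186.
Solvent: stress test gives 270 − 40 = 230; no stress test gives 186 − 13 = 173. No deviation. ✓
Distressed: no stress test gives 186 − 9 = 177; stress test gives 270 − 52 = 218. Would deviate. ✗

No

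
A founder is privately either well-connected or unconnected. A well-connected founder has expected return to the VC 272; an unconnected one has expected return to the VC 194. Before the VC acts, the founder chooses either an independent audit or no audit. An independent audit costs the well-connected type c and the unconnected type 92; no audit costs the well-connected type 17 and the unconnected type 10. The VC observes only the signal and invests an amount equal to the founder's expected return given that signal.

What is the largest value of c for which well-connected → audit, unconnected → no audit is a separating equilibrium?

95

Under separation: audit → well-connected (pays 272); no audit → unconnected (pays 194).
Unconnected: 194 − 10 = 184 ≥ 272 − 92 = 180. Holds regardless of c. ✓
Well-connected: 272 − c ≥ 194 − 17, so c ≤ 272 − 177 = 95.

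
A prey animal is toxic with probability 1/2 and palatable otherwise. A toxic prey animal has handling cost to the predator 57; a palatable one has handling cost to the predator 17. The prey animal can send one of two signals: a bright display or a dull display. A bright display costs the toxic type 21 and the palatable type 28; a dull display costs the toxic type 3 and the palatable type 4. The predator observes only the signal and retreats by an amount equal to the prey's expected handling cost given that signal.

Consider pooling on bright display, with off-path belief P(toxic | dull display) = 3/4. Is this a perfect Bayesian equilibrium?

No

On the equilibrium path (bright display) the predator holds the prior 1/2 and pays 1/2·57 + 1/2·17 = 37. Off-path (dull display) belief 3/4 gives 3/4·57 + 1/4·17 = 47.
Toxic: bright display gives 37 − 21 = 16; dull display gives 47 − 3 = 44. Deviates. ✗
Palatable: bright display gives 37 − 28 = 9; dull display gives 47 − 4 = 43. Deviates. ✗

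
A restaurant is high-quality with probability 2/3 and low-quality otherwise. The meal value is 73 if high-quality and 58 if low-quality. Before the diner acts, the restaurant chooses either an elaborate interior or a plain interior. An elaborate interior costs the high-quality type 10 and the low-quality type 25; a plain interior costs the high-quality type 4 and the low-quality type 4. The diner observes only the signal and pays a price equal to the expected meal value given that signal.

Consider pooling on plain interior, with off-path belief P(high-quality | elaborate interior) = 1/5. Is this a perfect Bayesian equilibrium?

Yes

At the pooled signal (plain interior) the diner holds the prior 2/3 and pays 2/3·73 + 1/3·58 = 68. Off-path (elaborate interior) belief 1/5 gives 1/5·73 + 4/5·58 = 61.
High-quality: plain interior gives 68 − 4 = 64; elaborate interior gives 61 − 10 = 51. Stays. ✓
Low-quality: plain interior gives 68 − 4 = 64; elaborate interior gives 61 − 25 = 36. Stays. ✓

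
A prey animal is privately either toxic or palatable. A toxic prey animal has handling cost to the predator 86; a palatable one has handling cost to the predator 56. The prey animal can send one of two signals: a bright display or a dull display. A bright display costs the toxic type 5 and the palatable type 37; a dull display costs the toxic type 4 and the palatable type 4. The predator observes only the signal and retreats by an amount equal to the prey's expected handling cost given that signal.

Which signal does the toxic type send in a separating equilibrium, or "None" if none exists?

Try toxic → bright display, palatable → dull display:
  Under separation the predator infers type exactly: bright display → toxic (pays 86), dull display → palatable (pays 56).
  Toxic: bright display gives 86 − 5 = 81; dull display gives 56 − 4 = 52. No deviation. ✓
  Palatable: dull display gives 56 − 4 = 52; bright display gives 86 − 37 = 49. No deviation. ✓
Both hold — the toxic type sends bright display.

bright display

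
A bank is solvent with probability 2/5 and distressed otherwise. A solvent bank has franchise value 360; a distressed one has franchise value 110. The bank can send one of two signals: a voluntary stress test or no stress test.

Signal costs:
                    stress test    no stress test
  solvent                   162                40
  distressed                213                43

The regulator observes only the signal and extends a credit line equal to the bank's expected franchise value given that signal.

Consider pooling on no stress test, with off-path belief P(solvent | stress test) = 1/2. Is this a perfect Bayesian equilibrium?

On the equilibrium path (no stress test) the regulator holds the prior 2/5 and pays 2/5·360 + 3/5·110 = 210. Off-path (stress test) belief 1/2 gives 1/2·360 + 1/2·110 = 235.
Solvent: no stress test gives 210 − 40 = 170; stress test gives 235 − 162 = 73. Stays. ✓
Distressed: no stress test gives 210 − 43 = 167; stress test gives 235 − 213 = 22. Stays. ✓
Beliefs are Bayes-consistent on-path and both types best-respond.

Yes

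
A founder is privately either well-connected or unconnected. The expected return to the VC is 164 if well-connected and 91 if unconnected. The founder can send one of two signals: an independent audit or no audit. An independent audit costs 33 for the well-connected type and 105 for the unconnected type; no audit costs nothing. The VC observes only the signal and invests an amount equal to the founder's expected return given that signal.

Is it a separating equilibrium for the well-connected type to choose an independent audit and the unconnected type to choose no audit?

Under separation the VC infers type exactly: audit → well-connected (pays 164), no audit → unconnected (pays 91).
Well-connected: audit gives 164 − 33 = 131; no audit gives 91 − 0 = 91. No deviation. ✓
Unconnected: no audit gives 91 − 0 = 91; audit gives 164 − 105 = 59. No deviation. ✓
Both incentive constraints hold.

Yes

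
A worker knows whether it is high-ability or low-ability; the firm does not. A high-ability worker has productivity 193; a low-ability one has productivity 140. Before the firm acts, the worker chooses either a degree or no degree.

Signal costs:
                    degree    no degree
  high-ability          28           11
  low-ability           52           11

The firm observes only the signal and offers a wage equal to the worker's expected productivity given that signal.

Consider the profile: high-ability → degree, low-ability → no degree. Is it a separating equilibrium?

If types separate, degree earns payment 193 and no degree earns 140.
High-ability: degree gives 193 − 28 = 165; no degree gives 140 − 11 = 129. No deviation. ✓
Low-ability: no degree gives 140 − 11 = 129; degree gives 193 − 52 = 141. Would deviate. ✗

No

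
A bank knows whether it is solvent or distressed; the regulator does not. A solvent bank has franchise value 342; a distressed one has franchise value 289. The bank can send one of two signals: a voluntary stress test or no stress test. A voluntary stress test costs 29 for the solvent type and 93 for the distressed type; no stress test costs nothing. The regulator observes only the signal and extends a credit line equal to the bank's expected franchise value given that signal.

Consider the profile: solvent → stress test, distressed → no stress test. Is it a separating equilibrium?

Yes

Under separation the regulator infers type exactly: stress test → solvent (pays 342), no stress test → distressed (pays 289).
Solvent: stress test gives 342 − 29 = 313; no stress test gives 289 − 0 = 289. No deviation. ✓
Distressed: no stress test gives 289 − 0 = 289; stress test gives 342 − 93 = 249. No deviation. ✓
Neither type gains from mimicking the other.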